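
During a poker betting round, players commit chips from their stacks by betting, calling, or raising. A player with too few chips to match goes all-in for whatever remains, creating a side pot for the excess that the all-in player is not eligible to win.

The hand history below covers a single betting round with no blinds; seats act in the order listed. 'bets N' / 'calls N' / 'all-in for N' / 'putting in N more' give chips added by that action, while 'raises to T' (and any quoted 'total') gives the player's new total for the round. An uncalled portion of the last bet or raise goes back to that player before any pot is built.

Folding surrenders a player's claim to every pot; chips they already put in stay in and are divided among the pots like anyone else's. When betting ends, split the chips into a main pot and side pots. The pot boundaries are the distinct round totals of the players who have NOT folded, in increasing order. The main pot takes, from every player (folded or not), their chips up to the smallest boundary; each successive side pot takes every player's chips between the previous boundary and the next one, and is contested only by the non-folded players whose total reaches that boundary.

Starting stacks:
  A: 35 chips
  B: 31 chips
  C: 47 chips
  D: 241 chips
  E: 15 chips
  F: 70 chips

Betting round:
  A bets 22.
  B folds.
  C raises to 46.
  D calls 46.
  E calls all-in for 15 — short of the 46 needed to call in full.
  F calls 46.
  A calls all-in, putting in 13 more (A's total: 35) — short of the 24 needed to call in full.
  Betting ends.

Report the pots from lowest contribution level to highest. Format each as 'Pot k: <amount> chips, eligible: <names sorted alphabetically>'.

Pot 1: 75 chips, eligible: A, C, D, E, F
Pot 2: 80 chips, eligible: A, C, D, F
Pot 3: 33 chips, eligible: C, D, F

Derivation:
Contributions: A=35, C=46, D=46, E=15, F=46
Folded: B
Pot levels (distinct totals of non-folded players): 15, 35, 46
Layer 1-15: 15 each from A, C, D, E, F = 15*5 = 75 chips; eligible A, C, D, E, F
Layer 16-35: 20 each from A, C, D, F = 20*4 = 80 chips; eligible A, C, D, F
Layer 36-46: 11 each from C, D, F = 11*3 = 33 chips; eligible C, D, F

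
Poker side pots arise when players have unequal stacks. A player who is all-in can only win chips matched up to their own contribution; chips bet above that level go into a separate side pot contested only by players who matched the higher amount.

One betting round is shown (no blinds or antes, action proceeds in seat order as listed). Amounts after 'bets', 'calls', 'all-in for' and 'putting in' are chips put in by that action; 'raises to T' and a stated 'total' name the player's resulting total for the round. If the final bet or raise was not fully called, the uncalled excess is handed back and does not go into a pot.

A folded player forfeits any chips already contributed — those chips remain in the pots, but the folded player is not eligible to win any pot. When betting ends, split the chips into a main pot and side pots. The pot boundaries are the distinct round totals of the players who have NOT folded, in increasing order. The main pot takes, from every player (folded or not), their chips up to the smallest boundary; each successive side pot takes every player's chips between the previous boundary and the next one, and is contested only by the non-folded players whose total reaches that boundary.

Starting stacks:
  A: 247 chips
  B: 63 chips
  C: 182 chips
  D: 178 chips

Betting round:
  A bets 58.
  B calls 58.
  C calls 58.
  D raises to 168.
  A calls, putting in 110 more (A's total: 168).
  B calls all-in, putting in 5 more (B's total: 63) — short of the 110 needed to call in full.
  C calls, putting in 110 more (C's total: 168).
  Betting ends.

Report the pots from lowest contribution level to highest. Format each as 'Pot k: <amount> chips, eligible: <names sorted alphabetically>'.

Pot 1: 252 chips, eligible: A, B, C, D
Pot 2: 315 chips, eligible: A, C, D

Derivation:
Contributions: A=168, B=63, C=168, D=168
Pot levels (distinct totals of non-folded players): 63, 168
Layer 1-63: 63 each from A, B, C, D = 63*4 = 252 chips; eligible A, B, C, D
Layer 64-168: 105 each from A, C, D = 105*3 = 315 chips; eligible A, C, D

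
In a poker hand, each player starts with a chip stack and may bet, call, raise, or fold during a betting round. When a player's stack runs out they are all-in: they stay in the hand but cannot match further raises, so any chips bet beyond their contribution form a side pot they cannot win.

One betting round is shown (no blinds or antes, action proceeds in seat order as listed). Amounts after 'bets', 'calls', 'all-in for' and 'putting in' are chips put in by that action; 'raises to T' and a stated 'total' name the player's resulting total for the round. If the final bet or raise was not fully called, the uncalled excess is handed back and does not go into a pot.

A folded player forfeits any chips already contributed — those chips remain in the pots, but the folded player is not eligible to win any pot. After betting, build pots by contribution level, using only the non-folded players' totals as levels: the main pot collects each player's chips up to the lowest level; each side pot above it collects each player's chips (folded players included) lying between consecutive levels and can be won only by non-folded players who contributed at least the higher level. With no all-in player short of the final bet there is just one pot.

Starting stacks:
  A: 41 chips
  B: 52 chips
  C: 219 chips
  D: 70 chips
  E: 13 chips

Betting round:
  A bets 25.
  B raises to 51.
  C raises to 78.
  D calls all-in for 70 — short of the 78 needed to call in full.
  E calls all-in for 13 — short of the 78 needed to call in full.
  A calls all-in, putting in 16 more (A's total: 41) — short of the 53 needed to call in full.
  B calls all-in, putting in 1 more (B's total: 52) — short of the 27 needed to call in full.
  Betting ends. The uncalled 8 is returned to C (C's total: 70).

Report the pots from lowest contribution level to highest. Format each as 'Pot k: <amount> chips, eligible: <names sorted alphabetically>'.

Pot 1: 65 chips, eligible: A, B, C, D, E
Pot 2: 112 chips, eligible: A, B, C, D
Pot 3: 33 chips, eligible: B, C, D
Pot 4: 36 chips, eligible: C, D

Derivation:
Contributions (after 8 returned to C): A=41, B=52, C=70, D=70, E=13
Pot levels (distinct totals of non-folded players): 13, 41, 52, 70
Layer 1-13: 13 each from A, B, C, D, E = 13*5 = 65 chips; eligible A, B, C, D, E
Layer 14-41: 28 each from A, B, C, D = 28*4 = 112 chips; eligible A, B, C, D
Layer 42-52: 11 each from B, C, D = 11*3 = 33 chips; eligible B, C, D
Layer 53-70: 18 each from C, D = 18*2 = 36 chips; eligible C, D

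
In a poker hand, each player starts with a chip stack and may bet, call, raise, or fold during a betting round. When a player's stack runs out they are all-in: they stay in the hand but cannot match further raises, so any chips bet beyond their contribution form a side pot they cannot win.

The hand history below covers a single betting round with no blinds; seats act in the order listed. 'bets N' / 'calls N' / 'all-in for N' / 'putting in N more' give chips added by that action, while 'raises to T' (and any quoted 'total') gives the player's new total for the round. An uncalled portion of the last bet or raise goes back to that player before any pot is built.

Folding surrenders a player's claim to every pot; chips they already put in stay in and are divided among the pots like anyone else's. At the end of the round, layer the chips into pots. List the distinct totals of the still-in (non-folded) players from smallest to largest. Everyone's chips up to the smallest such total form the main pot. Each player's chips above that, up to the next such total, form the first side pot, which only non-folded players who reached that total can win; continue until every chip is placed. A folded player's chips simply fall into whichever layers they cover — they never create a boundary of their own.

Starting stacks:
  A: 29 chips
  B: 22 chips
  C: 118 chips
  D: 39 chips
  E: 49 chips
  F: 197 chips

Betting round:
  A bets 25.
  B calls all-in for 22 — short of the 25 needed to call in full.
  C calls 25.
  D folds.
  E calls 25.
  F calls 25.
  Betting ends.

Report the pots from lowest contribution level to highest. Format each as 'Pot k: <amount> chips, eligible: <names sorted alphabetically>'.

Pot 1: 110 chips, eligible: A, B, C, E, F
Pot 2: 12 chips, eligible: A, C, E, F

Derivation:
Contributions: A=25, B=22, C=25, E=25, F=25
Folded: D
Pot levels (distinct totals of non-folded players): 22, 25
Layer 1-22: 22 each from A, B, C, E, F = 22*5 = 110 chips; eligible A, B, C, E, F
Layer 23-25: 3 each from A, C, E, F = 3*4 = 12 chips; eligible A, C, E, F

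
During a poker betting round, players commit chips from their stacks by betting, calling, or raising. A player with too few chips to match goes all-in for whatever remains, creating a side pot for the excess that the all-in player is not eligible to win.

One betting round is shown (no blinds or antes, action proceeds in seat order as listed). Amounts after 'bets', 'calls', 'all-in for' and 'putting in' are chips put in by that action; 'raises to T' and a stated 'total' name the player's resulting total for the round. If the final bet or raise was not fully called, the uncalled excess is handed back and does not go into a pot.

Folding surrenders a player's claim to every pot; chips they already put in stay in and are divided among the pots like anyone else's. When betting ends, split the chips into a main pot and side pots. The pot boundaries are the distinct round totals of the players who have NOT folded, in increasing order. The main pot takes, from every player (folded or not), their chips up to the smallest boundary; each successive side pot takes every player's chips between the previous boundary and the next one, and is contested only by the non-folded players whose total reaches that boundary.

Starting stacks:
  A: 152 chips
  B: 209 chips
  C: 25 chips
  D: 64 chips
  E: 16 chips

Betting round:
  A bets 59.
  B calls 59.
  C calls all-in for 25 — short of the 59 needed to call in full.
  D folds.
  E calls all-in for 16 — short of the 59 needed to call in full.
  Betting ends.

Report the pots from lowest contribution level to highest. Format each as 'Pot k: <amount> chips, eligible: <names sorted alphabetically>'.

Contributions: A=59, B=59, C=25, E=16
Folded: D
Pot levels (distinct totals of non-folded players): 16, 25, 59
Layer 1-16: 16 each from A, B, C, E = 16*4 = 64 chips; eligible A, B, C, E
Layer 17-25: 9 each from A, B, C = 9*3 = 27 chips; eligible A, B, C
Layer 26-59: 34 each from A, B = 34*2 = 68 chips; eligible A, B

Pot 1: 64 chips, eligible: A, B, C, E
Pot 2: 27 chips, eligible: A, B, C
Pot 3: 68 chips, eligible: A, B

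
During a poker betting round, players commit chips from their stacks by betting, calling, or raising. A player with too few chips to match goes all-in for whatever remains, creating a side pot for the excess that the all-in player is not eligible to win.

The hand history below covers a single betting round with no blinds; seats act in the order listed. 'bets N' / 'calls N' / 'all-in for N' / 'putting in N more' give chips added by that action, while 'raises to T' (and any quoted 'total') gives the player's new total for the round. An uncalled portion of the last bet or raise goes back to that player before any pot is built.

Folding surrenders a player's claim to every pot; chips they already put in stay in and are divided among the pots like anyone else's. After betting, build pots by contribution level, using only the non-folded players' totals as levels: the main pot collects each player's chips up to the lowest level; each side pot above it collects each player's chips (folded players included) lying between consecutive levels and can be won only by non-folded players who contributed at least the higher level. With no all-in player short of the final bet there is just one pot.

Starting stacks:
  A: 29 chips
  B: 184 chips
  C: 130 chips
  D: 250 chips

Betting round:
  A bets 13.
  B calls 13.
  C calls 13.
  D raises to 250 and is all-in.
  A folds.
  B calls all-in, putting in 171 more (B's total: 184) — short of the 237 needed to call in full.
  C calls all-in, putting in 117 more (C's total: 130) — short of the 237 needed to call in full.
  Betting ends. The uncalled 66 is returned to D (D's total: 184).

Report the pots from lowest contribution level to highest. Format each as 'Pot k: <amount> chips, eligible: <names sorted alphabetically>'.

Contributions (after 66 returned to D): A=13, B=184, C=130, D=184
Folded: A
Pot levels (distinct totals of non-folded players): 130, 184
Layer 1-130: A 13 + B 130 + C 130 + D 130 = 403 chips; eligible B, C, D
Layer 131-184: 54 each from B, D = 54*2 = 108 chips; eligible B, D

Pot 1: 403 chips, eligible: B, C, D
Pot 2: 108 chips, eligible: B, D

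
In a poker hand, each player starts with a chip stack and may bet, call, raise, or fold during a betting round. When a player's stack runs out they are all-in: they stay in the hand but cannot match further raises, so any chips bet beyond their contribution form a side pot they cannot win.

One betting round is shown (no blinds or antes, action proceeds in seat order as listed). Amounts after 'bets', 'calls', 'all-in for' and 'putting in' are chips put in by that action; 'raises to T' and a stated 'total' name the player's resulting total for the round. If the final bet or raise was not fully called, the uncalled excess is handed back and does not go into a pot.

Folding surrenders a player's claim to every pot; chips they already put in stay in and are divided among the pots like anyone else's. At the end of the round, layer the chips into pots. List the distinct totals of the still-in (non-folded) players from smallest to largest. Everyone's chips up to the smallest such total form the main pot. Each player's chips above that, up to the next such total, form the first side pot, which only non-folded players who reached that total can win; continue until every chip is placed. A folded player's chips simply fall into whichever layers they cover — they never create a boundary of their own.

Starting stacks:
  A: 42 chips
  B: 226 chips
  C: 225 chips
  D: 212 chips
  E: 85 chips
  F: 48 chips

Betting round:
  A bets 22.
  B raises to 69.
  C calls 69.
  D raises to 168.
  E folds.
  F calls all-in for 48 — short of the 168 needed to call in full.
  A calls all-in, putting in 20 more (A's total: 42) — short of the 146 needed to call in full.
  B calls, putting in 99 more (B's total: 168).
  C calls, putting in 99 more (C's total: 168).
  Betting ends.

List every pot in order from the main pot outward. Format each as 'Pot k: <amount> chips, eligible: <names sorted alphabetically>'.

Contributions: A=42, B=168, C=168, D=168, F=48
Folded: E
Pot levels (distinct totals of non-folded players): 42, 48, 168
Layer 1-42: 42 each from A, B, C, D, F = 42*5 = 210 chips; eligible A, B, C, D, F
Layer 43-48: 6 each from B, C, D, F = 6*4 = 24 chips; eligible B, C, D, F
Layer 49-168: 120 each from B, C, D = 120*3 = 360 chips; eligible B, C, D

Pot 1: 210 chips, eligible: A, B, C, D, F
Pot 2: 24 chips, eligible: B, C, D, F
Pot 3: 360 chips, eligible: B, C, D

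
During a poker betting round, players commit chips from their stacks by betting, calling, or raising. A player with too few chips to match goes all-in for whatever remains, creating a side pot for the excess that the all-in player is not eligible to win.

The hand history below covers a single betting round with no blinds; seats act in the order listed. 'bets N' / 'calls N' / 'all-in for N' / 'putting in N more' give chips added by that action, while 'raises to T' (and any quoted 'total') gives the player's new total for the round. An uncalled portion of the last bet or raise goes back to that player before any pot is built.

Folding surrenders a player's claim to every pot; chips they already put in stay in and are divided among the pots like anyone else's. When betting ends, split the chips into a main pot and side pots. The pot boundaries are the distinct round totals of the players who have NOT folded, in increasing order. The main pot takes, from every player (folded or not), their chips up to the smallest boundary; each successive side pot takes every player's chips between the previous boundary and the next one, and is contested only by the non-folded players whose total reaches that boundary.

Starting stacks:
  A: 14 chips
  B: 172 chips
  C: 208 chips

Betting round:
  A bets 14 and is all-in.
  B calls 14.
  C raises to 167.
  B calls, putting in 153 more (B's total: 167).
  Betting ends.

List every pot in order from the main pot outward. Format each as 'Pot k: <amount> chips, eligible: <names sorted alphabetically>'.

Pot 1: 42 chips, eligible: A, B, C
Pot 2: 306 chips, eligible: B, C

Derivation:
Contributions: A=14, B=167, C=167
Pot levels (distinct totals of non-folded players): 14, 167
Layer 1-14: 14 each from A, B, C = 14*3 = 42 chips; eligible A, B, C
Layer 15-167: 153 each from B, C = 153*2 = 306 chips; eligible B, C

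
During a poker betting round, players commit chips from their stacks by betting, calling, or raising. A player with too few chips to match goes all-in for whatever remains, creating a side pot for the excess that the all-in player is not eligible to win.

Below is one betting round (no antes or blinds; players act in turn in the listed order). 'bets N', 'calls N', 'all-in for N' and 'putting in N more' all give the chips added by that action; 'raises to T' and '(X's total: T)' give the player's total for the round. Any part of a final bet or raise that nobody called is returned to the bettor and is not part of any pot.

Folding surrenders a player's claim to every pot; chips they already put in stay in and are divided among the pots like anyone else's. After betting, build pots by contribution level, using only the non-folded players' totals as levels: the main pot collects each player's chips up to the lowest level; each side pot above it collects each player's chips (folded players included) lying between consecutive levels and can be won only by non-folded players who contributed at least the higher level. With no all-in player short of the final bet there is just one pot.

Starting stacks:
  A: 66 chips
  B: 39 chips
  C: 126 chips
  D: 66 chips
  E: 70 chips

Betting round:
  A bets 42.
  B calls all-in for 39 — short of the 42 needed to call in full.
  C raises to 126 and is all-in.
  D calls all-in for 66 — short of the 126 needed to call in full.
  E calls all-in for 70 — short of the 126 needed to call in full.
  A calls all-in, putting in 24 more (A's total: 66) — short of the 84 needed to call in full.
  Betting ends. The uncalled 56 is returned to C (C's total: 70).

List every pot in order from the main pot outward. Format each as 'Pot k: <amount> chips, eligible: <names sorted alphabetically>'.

Pot 1: 195 chips, eligible: A, B, C, D, E
Pot 2: 108 chips, eligible: A, C, D, E
Pot 3: 8 chips, eligible: C, E

Derivation:
Contributions (after 56 returned to C): A=66, B=39, C=70, D=66, E=70
Pot levels (distinct totals of non-folded players): 39, 66, 70
Layer 1-39: 39 each from A, B, C, D, E = 39*5 = 195 chips; eligible A, B, C, D, E
Layer 40-66: 27 each from A, C, D, E = 27*4 = 108 chips; eligible A, C, D, E
Layer 67-70: 4 each from C, E = 4*2 = 8 chips; eligible C, E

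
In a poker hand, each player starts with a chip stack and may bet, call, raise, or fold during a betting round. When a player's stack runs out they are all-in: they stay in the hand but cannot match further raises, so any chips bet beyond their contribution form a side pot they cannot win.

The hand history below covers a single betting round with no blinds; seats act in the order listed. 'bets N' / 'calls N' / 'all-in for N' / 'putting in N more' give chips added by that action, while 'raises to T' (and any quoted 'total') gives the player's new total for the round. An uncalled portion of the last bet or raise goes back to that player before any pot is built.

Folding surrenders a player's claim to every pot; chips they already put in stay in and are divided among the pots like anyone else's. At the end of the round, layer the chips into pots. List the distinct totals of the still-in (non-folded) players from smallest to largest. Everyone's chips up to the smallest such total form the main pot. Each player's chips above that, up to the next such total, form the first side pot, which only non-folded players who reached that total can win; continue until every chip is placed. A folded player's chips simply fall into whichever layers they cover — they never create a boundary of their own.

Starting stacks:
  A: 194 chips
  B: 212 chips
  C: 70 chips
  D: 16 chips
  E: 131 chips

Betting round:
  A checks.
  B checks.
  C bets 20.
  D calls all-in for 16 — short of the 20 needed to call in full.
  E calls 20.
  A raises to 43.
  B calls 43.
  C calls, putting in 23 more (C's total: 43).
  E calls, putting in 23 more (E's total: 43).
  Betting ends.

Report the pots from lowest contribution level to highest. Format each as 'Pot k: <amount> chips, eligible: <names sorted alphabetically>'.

Pot 1: 80 chips, eligible: A, B, C, D, E
Pot 2: 108 chips, eligible: A, B, C, E

Derivation:
Contributions: A=43, B=43, C=43, D=16, E=43
Pot levels (distinct totals of non-folded players): 16, 43
Layer 1-16: 16 each from A, B, C, D, E = 16*5 = 80 chips; eligible A, B, C, D, E
Layer 17-43: 27 each from A, B, C, E = 27*4 = 108 chips; eligible A, B, C, E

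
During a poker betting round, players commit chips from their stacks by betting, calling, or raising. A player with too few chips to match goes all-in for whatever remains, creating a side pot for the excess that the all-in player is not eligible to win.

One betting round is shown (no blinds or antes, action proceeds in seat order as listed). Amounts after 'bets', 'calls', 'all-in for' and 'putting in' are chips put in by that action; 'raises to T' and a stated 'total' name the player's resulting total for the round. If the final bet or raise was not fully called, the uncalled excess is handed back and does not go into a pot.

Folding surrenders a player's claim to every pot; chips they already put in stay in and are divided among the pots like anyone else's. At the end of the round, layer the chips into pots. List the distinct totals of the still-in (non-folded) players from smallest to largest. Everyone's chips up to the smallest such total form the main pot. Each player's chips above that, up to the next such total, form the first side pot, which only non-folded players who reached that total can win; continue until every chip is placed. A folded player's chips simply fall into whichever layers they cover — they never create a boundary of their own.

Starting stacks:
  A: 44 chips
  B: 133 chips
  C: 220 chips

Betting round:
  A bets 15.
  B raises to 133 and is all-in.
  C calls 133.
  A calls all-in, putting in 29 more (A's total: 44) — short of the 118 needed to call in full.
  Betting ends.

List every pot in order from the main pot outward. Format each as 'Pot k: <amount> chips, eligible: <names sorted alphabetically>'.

Pot 1: 132 chips, eligible: A, B, C
Pot 2: 178 chips, eligible: B, C

Derivation:
Contributions: A=44, B=133, C=133
Pot levels (distinct totals of non-folded players): 44, 133
Layer 1-44: 44 each from A, B, C = 44*3 = 132 chips; eligible A, B, C
Layer 45-133: 89 each from B, C = 89*2 = 178 chips; eligible B, C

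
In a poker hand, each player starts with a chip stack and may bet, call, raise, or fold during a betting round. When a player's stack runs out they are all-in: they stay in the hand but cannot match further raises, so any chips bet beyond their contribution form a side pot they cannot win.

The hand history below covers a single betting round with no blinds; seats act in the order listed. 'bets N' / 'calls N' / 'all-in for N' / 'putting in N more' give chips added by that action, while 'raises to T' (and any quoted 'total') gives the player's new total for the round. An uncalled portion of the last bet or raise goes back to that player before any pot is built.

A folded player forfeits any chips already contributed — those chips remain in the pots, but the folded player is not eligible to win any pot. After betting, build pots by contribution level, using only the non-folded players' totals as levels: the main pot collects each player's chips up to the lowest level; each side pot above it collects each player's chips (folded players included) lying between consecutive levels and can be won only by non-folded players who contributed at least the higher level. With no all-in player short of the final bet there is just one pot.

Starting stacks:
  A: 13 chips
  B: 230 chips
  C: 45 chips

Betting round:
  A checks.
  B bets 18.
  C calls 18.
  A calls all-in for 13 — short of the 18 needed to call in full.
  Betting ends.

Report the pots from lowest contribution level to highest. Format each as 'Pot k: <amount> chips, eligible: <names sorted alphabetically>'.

Pot 1: 39 chips, eligible: A, B, C
Pot 2: 10 chips, eligible: B, C

Derivation:
Contributions: A=13, B=18, C=18
Pot levels (distinct totals of non-folded players): 13, 18
Layer 1-13: 13 each from A, B, C = 13*3 = 39 chips; eligible A, B, C
Layer 14-18: 5 each from B, C = 5*2 = 10 chips; eligible B, C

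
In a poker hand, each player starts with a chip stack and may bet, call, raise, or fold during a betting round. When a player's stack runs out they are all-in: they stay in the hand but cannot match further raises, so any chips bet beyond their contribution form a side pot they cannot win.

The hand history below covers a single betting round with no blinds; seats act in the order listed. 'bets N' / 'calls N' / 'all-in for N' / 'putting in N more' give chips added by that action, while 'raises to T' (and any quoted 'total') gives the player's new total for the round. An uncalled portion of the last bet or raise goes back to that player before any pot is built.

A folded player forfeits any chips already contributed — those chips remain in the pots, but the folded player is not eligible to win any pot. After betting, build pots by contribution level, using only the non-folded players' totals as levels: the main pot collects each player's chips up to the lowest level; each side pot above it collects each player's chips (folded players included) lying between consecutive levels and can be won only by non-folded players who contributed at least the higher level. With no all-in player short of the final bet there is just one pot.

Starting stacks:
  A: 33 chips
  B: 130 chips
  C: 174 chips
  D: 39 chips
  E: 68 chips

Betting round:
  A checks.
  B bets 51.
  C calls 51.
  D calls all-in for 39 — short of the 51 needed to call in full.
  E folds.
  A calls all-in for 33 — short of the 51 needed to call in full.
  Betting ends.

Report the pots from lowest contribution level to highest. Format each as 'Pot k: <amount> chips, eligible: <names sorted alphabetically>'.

Contributions: A=33, B=51, C=51, D=39
Folded: E
Pot levels (distinct totals of non-folded players): 33, 39, 51
Layer 1-33: 33 each from A, B, C, D = 33*4 = 132 chips; eligible A, B, C, D
Layer 34-39: 6 each from B, C, D = 6*3 = 18 chips; eligible B, C, D
Layer 40-51: 12 each from B, C = 12*2 = 24 chips; eligible B, C

Pot 1: 132 chips, eligible: A, B, C, D
Pot 2: 18 chips, eligible: B, C, D
Pot 3: 24 chips, eligible: B, C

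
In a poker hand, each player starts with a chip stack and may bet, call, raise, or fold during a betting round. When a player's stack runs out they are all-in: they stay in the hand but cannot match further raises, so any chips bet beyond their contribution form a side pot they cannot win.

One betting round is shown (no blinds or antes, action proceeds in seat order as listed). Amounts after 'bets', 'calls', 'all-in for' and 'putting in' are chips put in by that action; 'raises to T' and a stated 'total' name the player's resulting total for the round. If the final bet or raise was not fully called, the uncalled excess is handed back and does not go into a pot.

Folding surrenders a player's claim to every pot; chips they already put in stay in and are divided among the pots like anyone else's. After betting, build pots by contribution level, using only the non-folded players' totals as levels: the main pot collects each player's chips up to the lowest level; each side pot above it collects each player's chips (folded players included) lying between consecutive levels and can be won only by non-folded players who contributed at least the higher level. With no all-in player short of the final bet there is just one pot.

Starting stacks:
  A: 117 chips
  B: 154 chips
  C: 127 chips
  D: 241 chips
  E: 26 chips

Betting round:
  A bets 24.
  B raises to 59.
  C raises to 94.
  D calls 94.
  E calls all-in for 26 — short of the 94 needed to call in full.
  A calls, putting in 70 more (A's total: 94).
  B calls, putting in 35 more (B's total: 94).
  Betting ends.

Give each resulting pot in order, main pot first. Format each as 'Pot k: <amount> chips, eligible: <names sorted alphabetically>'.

Pot 1: 130 chips, eligible: A, B, C, D, E
Pot 2: 272 chips, eligible: A, B, C, D

Derivation:
Contributions: A=94, B=94, C=94, D=94, E=26
Pot levels (distinct totals of non-folded players): 26, 94
Layer 1-26: 26 each from A, B, C, D, E = 26*5 = 130 chips; eligible A, B, C, D, E
Layer 27-94: 68 each from A, B, C, D = 68*4 = 272 chips; eligible A, B, C, D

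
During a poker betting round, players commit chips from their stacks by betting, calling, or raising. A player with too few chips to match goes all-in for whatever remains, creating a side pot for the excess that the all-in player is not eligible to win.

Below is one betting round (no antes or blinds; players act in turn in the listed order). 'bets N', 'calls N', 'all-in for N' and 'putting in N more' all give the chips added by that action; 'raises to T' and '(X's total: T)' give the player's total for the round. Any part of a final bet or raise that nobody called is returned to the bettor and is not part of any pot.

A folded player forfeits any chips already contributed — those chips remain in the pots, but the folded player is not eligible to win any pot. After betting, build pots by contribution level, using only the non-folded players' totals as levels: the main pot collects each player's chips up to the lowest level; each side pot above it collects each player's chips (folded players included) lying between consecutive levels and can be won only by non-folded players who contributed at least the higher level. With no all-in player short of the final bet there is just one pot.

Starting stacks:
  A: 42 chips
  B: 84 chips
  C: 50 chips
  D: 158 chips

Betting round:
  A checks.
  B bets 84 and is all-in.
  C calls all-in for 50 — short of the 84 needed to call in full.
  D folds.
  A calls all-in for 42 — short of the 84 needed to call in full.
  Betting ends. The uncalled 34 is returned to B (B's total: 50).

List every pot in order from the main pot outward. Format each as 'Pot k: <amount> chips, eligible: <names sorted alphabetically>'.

Pot 1: 126 chips, eligible: A, B, C
Pot 2: 16 chips, eligible: B, C

Derivation:
Contributions (after 34 returned to B): A=42, B=50, C=50
Folded: D
Pot levels (distinct totals of non-folded players): 42, 50
Layer 1-42: 42 each from A, B, C = 42*3 = 126 chips; eligible A, B, C
Layer 43-50: 8 each from B, C = 8*2 = 16 chips; eligible B, C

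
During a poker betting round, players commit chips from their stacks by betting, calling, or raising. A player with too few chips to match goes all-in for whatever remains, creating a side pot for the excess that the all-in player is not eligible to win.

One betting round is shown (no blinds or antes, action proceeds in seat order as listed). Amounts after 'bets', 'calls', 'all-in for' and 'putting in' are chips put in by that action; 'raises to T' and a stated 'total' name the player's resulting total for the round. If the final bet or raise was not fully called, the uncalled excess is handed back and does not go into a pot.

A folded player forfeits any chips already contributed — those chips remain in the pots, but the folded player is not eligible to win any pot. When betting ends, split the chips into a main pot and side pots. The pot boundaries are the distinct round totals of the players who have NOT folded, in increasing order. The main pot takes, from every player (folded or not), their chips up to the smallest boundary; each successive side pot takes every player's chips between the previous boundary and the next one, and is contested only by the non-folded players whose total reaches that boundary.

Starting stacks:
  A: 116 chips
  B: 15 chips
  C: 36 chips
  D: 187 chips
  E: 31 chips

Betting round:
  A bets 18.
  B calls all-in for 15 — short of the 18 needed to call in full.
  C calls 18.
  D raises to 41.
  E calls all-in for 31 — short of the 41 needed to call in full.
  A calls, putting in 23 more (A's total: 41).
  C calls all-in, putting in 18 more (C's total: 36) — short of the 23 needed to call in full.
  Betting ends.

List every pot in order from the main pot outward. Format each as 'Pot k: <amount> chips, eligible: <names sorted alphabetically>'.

Contributions: A=41, B=15, C=36, D=41, E=31
Pot levels (distinct totals of non-folded players): 15, 31, 36, 41
Layer 1-15: 15 each from A, B, C, D, E = 15*5 = 75 chips; eligible A, B, C, D, E
Layer 16-31: 16 each from A, C, D, E = 16*4 = 64 chips; eligible A, C, D, E
Layer 32-36: 5 each from A, C, D = 5*3 = 15 chips; eligible A, C, D
Layer 37-41: 5 each from A, D = 5*2 = 10 chips; eligible A, D

Pot 1: 75 chips, eligible: A, B, C, D, E
Pot 2: 64 chips, eligible: A, C, D, E
Pot 3: 15 chips, eligible: A, C, D
Pot 4: 10 chips, eligible: A, D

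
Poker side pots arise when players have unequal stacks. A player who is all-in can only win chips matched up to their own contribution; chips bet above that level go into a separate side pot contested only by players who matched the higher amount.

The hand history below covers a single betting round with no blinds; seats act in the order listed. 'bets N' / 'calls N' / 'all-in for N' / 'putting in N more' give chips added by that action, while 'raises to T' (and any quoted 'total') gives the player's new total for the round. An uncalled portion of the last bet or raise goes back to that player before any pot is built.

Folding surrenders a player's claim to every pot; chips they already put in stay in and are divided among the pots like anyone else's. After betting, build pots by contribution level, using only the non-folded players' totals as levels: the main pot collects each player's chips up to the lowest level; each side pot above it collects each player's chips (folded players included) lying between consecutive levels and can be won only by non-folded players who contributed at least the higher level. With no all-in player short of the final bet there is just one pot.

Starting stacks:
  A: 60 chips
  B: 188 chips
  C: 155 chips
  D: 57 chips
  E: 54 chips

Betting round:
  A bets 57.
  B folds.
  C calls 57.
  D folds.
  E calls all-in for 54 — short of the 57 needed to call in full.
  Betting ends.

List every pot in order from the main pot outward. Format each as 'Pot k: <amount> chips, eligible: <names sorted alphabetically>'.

Contributions: A=57, C=57, E=54
Folded: B, D
Pot levels (distinct totals of non-folded players): 54, 57
Layer 1-54: 54 each from A, C, E = 54*3 = 162 chips; eligible A, C, E
Layer 55-57: 3 each from A, C = 3*2 = 6 chips; eligible A, C

Pot 1: 162 chips, eligible: A, C, E
Pot 2: 6 chips, eligible: A, C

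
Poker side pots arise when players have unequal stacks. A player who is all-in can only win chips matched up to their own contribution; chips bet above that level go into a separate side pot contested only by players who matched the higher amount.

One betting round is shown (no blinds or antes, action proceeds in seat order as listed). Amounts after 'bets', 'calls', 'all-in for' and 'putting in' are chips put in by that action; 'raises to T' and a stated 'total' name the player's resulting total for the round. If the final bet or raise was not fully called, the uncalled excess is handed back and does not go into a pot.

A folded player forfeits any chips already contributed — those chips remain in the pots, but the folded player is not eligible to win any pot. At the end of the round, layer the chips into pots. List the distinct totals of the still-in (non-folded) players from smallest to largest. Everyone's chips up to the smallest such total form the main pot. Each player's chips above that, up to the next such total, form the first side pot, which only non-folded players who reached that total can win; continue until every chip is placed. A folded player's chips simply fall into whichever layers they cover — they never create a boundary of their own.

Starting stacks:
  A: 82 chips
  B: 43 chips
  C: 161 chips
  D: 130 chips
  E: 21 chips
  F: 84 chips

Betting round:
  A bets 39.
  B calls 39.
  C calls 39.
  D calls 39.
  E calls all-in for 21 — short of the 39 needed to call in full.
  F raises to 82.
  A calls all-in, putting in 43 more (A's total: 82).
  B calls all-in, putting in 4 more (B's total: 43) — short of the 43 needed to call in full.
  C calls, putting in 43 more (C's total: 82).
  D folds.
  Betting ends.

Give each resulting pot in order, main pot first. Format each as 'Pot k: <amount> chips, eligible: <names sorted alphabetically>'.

Pot 1: 126 chips, eligible: A, B, C, E, F
Pot 2: 106 chips, eligible: A, B, C, F
Pot 3: 117 chips, eligible: A, C, F

Derivation:
Contributions: A=82, B=43, C=82, D=39, E=21, F=82
Folded: D
Pot levels (distinct totals of non-folded players): 21, 43, 82
Layer 1-21: 21 each from A, B, C, D, E, F = 21*6 = 126 chips; eligible A, B, C, E, F
Layer 22-43: A 22 + B 22 + C 22 + D 18 + F 22 = 106 chips; eligible A, B, C, F
Layer 44-82: 39 each from A, C, F = 39*3 = 117 chips; eligible A, C, F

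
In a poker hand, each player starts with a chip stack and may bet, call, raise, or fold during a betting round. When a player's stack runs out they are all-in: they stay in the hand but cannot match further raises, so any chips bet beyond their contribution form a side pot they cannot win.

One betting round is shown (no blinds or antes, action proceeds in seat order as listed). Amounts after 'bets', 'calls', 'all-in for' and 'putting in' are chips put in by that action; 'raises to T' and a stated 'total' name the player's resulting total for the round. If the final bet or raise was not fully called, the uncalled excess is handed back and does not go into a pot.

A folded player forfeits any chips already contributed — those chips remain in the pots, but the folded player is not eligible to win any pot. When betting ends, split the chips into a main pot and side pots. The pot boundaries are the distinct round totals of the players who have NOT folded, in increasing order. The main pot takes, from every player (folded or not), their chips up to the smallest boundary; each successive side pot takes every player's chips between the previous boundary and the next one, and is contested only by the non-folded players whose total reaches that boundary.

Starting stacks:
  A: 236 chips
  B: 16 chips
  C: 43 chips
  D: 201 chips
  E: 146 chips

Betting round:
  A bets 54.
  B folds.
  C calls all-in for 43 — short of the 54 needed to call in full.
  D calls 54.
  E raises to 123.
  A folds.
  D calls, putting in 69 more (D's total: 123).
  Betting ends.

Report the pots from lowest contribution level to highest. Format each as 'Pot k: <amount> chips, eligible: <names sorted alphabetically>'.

Contributions: A=54, C=43, D=123, E=123
Folded: A, B
Pot levels (distinct totals of non-folded players): 43, 123
Layer 1-43: 43 each from A, C, D, E = 43*4 = 172 chips; eligible C, D, E
Layer 44-123: A 11 + D 80 + E 80 = 171 chips; eligible D, E

Pot 1: 172 chips, eligible: C, D, E
Pot 2: 171 chips, eligible: D, E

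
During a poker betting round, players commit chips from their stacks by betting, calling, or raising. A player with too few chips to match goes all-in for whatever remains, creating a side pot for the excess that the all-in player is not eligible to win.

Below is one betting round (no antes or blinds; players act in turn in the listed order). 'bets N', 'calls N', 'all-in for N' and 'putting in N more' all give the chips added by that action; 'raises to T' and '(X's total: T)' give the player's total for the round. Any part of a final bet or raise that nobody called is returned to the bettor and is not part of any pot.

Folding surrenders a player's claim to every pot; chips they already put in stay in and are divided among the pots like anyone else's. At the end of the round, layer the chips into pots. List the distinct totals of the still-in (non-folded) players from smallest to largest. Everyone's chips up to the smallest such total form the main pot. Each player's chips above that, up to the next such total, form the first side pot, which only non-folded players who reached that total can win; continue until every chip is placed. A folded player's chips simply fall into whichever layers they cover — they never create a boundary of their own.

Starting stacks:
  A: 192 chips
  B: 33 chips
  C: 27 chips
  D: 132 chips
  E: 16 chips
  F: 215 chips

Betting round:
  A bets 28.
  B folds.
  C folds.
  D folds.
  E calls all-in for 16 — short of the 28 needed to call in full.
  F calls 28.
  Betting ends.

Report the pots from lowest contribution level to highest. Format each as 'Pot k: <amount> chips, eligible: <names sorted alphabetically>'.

Contributions: A=28, E=16, F=28
Folded: B, C, D
Pot levels (distinct totals of non-folded players): 16, 28
Layer 1-16: 16 each from A, E, F = 16*3 = 48 chips; eligible A, E, F
Layer 17-28: 12 each from A, F = 12*2 = 24 chips; eligible A, F

Pot 1: 48 chips, eligible: A, E, F
Pot 2: 24 chips, eligible: A, F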